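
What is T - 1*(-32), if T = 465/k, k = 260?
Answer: 1757/52 ≈ 33.788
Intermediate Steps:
T = 93/52 (T = 465/260 = 465*(1/260) = 93/52 ≈ 1.7885)
T - 1*(-32) = 93/52 - 1*(-32) = 93/52 + 32 = 1757/52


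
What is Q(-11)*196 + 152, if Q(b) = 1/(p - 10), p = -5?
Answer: 2084/15 ≈ 138.93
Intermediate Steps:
Q(b) = -1/15 (Q(b) = 1/(-5 - 10) = 1/(-15) = -1/15)
Q(-11)*196 + 152 = -1/15*196 + 152 = -196/15 + 152 = 2084/15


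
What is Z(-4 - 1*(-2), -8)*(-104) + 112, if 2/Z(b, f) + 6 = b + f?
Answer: 125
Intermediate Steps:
Z(b, f) = 2/(-6 + b + f) (Z(b, f) = 2/(-6 + (b + f)) = 2/(-6 + b + f))
Z(-4 - 1*(-2), -8)*(-104) + 112 = (2/(-6 + (-4 - 1*(-2)) - 8))*(-104) + 112 = (2/(-6 + (-4 + 2) - 8))*(-104) + 112 = (2/(-6 - 2 - 8))*(-104) + 112 = (2/(-16))*(-104) + 112 = (2*(-1/16))*(-104) + 112 = -1/8*(-104) + 112 = 13 + 112 = 125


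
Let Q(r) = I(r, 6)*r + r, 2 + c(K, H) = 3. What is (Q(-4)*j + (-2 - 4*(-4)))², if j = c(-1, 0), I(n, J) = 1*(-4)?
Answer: 676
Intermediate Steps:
I(n, J) = -4
c(K, H) = 1 (c(K, H) = -2 + 3 = 1)
j = 1
Q(r) = -3*r (Q(r) = -4*r + r = -3*r)
(Q(-4)*j + (-2 - 4*(-4)))² = (-3*(-4)*1 + (-2 - 4*(-4)))² = (12*1 + (-2 + 16))² = (12 + 14)² = 26² = 676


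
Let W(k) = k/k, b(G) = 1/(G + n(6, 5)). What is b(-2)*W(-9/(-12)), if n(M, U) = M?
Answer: ¼ ≈ 0.25000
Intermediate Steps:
b(G) = 1/(6 + G) (b(G) = 1/(G + 6) = 1/(6 + G))
W(k) = 1
b(-2)*W(-9/(-12)) = 1/(6 - 2) = 1/4 = (¼)*1 = ¼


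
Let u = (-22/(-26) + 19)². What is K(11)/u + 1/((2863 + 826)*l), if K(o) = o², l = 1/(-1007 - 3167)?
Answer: -202401775/245554596 ≈ -0.82426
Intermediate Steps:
l = -1/4174 (l = 1/(-4174) = -1/4174 ≈ -0.00023958)
u = 66564/169 (u = (-22*(-1/26) + 19)² = (11/13 + 19)² = (258/13)² = 66564/169 ≈ 393.87)
K(11)/u + 1/((2863 + 826)*l) = 11²/(66564/169) + 1/((2863 + 826)*(-1/4174)) = 121*(169/66564) - 4174/3689 = 20449/66564 + (1/3689)*(-4174) = 20449/66564 - 4174/3689 = -202401775/245554596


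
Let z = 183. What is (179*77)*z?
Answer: 2522289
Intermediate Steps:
(179*77)*z = (179*77)*183 = 13783*183 = 2522289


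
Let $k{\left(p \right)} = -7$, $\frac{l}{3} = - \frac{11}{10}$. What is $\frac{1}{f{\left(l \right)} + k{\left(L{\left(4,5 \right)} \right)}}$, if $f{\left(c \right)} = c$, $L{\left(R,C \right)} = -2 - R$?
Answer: $- \frac{10}{103} \approx -0.097087$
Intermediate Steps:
$l = - \frac{33}{10}$ ($l = 3 \left(- \frac{11}{10}\right) = - \frac{33}{10} \approx -3.3$)
$\frac{1}{f{\left(l \right)} + k{\left(L{\left(4,5 \right)} \right)}} = \frac{1}{- \frac{33}{10} - 7} = \frac{1}{- \frac{103}{10}} = - \frac{10}{103}$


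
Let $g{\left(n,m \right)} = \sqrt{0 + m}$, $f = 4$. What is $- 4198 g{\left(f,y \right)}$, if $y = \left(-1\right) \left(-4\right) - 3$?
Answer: $-4198$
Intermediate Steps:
$y = 1$ ($y = 4 - 3 = 1$)
$g{\left(n,m \right)} = \sqrt{m}$
$- 4198 g{\left(f,y \right)} = - 4198 \sqrt{1} = \left(-4198\right) 1 = -4198$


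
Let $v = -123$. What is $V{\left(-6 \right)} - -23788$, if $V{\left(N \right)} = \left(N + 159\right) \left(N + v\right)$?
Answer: $4051$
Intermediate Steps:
$V{\left(N \right)} = \left(-123 + N\right) \left(159 + N\right)$ ($V{\left(N \right)} = \left(N + 159\right) \left(N - 123\right) = \left(159 + N\right) \left(-123 + N\right) = \left(-123 + N\right) \left(159 + N\right)$)
$V{\left(-6 \right)} - -23788 = \left(-19557 + \left(-6\right)^{2} + 36 \left(-6\right)\right) - -23788 = \left(-19557 + 36 - 216\right) + 23788 = -19737 + 23788 = 4051$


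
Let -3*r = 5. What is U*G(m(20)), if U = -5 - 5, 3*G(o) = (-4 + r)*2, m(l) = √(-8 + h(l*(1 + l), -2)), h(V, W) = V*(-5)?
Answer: 340/9 ≈ 37.778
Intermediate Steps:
r = -5/3 (r = -⅓*5 = -5/3 ≈ -1.6667)
h(V, W) = -5*V
m(l) = √(-8 - 5*l*(1 + l))
G(o) = -34/9 (G(o) = ((-4 - 5/3)*2)/3 = (-17/3*2)/3 = (⅓)*(-34/3) = -34/9)
U = -10
U*G(m(20)) = -10*(-34/9) = 340/9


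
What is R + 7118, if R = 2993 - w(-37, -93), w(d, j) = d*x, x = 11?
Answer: 10518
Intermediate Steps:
w(d, j) = 11*d (w(d, j) = d*11 = 11*d)
R = 3400 (R = 2993 - 11*(-37) = 2993 - 1*(-407) = 2993 + 407 = 3400)
R + 7118 = 3400 + 7118 = 10518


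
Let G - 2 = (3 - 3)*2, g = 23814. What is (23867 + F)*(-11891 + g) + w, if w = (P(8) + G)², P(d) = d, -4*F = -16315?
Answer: 1332789109/4 ≈ 3.3320e+8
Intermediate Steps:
F = 16315/4 (F = -¼*(-16315) = 16315/4 ≈ 4078.8)
G = 2 (G = 2 + (3 - 3)*2 = 2 + 0*2 = 2 + 0 = 2)
w = 100 (w = (8 + 2)² = 10² = 100)
(23867 + F)*(-11891 + g) + w = (23867 + 16315/4)*(-11891 + 23814) + 100 = (111783/4)*11923 + 100 = 1332788709/4 + 100 = 1332789109/4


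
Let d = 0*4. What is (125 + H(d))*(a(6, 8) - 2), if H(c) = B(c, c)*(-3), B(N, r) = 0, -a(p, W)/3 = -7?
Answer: 2375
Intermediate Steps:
a(p, W) = 21 (a(p, W) = -3*(-7) = 21)
d = 0
H(c) = 0 (H(c) = 0*(-3) = 0)
(125 + H(d))*(a(6, 8) - 2) = (125 + 0)*(21 - 2) = 125*19 = 2375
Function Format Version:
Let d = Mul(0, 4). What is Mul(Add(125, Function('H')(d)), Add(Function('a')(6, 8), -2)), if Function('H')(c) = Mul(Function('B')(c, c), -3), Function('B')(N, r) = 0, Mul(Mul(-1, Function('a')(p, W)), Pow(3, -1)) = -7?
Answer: 2375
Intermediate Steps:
Function('a')(p, W) = 21 (Function('a')(p, W) = Mul(-3, -7) = 21)
d = 0
Function('H')(c) = 0 (Function('H')(c) = Mul(0, -3) = 0)
Mul(Add(125, Function('H')(d)), Add(Function('a')(6, 8), -2)) = Mul(Add(125, 0), Add(21, -2)) = Mul(125, 19) = 2375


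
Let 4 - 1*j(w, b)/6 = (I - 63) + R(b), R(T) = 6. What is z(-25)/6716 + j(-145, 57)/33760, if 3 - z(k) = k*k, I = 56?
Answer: -519931/5668304 ≈ -0.091726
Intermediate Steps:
z(k) = 3 - k² (z(k) = 3 - k*k = 3 - k²)
j(w, b) = 30 (j(w, b) = 24 - 6*((56 - 63) + 6) = 24 - 6*(-7 + 6) = 24 - 6*(-1) = 24 + 6 = 30)
z(-25)/6716 + j(-145, 57)/33760 = (3 - 1*(-25)²)/6716 + 30/33760 = (3 - 1*625)*(1/6716) + 30*(1/33760) = (3 - 625)*(1/6716) + 3/3376 = -622*1/6716 + 3/3376 = -311/3358 + 3/3376 = -519931/5668304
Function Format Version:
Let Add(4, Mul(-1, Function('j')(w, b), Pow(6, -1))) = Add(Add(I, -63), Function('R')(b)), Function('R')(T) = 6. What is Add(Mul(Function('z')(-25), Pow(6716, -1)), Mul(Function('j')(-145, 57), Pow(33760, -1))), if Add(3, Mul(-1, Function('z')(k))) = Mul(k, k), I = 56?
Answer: Rational(-519931, 5668304) ≈ -0.091726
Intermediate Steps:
Function('z')(k) = Add(3, Mul(-1, Pow(k, 2))) (Function('z')(k) = Add(3, Mul(-1, Mul(k, k))) = Add(3, Mul(-1, Pow(k, 2))))
Function('j')(w, b) = 30 (Function('j')(w, b) = Add(24, Mul(-6, Add(Add(56, -63), 6))) = Add(24, Mul(-6, Add(-7, 6))) = Add(24, Mul(-6, -1)) = Add(24, 6) = 30)
Add(Mul(Function('z')(-25), Pow(6716, -1)), Mul(Function('j')(-145, 57), Pow(33760, -1))) = Add(Mul(Add(3, Mul(-1, Pow(-25, 2))), Pow(6716, -1)), Mul(30, Pow(33760, -1))) = Add(Mul(Add(3, Mul(-1, 625)), Rational(1, 6716)), Mul(30, Rational(1, 33760))) = Add(Mul(Add(3, -625), Rational(1, 6716)), Rational(3, 3376)) = Add(Mul(-622, Rational(1, 6716)), Rational(3, 3376)) = Add(Rational(-311, 3358), Rational(3, 3376)) = Rational(-519931, 5668304)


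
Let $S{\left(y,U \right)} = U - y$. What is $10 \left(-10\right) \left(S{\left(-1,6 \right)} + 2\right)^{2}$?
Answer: $-8100$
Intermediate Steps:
$10 \left(-10\right) \left(S{\left(-1,6 \right)} + 2\right)^{2} = 10 \left(-10\right) \left(\left(6 - -1\right) + 2\right)^{2} = - 100 \left(\left(6 + 1\right) + 2\right)^{2} = - 100 \left(7 + 2\right)^{2} = - 100 \cdot 9^{2} = \left(-100\right) 81 = -8100$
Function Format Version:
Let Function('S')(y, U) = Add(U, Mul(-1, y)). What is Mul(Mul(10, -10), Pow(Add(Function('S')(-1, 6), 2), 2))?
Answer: -8100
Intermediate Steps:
Mul(Mul(10, -10), Pow(Add(Function('S')(-1, 6), 2), 2)) = Mul(Mul(10, -10), Pow(Add(Add(6, Mul(-1, -1)), 2), 2)) = Mul(-100, Pow(Add(Add(6, 1), 2), 2)) = Mul(-100, Pow(Add(7, 2), 2)) = Mul(-100, Pow(9, 2)) = Mul(-100, 81) = -8100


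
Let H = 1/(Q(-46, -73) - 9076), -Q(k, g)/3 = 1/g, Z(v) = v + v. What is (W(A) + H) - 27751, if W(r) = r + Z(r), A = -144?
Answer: -18672505808/662545 ≈ -28183.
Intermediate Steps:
Z(v) = 2*v
Q(k, g) = -3/g
W(r) = 3*r (W(r) = r + 2*r = 3*r)
H = -73/662545 (H = 1/(-3/(-73) - 9076) = 1/(-3*(-1/73) - 9076) = 1/(3/73 - 9076) = 1/(-662545/73) = -73/662545 ≈ -0.00011018)
(W(A) + H) - 27751 = (3*(-144) - 73/662545) - 27751 = (-432 - 73/662545) - 27751 = -286219513/662545 - 27751 = -18672505808/662545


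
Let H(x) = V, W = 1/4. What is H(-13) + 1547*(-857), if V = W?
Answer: -5303115/4 ≈ -1.3258e+6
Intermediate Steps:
W = ¼ (W = 1*(¼) = ¼ ≈ 0.25000)
V = ¼ ≈ 0.25000
H(x) = ¼
H(-13) + 1547*(-857) = ¼ + 1547*(-857) = ¼ - 1325779 = -5303115/4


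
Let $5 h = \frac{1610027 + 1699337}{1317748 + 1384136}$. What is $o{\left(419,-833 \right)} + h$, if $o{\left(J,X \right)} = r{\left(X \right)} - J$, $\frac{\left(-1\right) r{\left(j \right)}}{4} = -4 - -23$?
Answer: $- \frac{1670963384}{3377355} \approx -494.75$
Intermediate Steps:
$r{\left(j \right)} = -76$ ($r{\left(j \right)} = - 4 \left(-4 - -23\right) = - 4 \left(-4 + 23\right) = \left(-4\right) 19 = -76$)
$o{\left(J,X \right)} = -76 - J$
$h = \frac{827341}{3377355}$ ($h = \frac{\left(1610027 + 1699337\right) \frac{1}{1317748 + 1384136}}{5} = \frac{3309364 \cdot \frac{1}{2701884}}{5} = \frac{1}{5} \cdot \frac{827341}{675471} = \frac{827341}{3377355} \approx 0.24497$)
$o{\left(419,-833 \right)} + h = \left(-76 - 419\right) + \frac{827341}{3377355} = -495 + \frac{827341}{3377355} = - \frac{1670963384}{3377355}$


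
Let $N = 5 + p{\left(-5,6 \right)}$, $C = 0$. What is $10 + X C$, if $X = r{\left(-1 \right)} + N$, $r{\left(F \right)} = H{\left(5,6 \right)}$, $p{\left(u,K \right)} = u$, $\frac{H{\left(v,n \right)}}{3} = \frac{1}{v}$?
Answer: $10$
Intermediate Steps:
$H{\left(v,n \right)} = \frac{3}{v}$
$N = 0$ ($N = 5 - 5 = 0$)
$r{\left(F \right)} = \frac{3}{5}$
$X = \frac{3}{5}$ ($X = \frac{3}{5} + 0 = \frac{3}{5} \approx 0.6$)
$10 + X C = 10 + \frac{3}{5} \cdot 0 = 10 + 0 = 10$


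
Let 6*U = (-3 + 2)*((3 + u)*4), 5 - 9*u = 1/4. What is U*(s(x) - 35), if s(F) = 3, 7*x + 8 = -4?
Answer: 2032/27 ≈ 75.259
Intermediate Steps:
x = -12/7 (x = -8/7 + (1/7)*(-4) = -8/7 - 4/7 = -12/7 ≈ -1.7143)
u = 19/36 (u = 5/9 - 1/9/4 = 5/9 - 1/9*1/4 = 5/9 - 1/36 = 19/36 ≈ 0.52778)
U = -127/54 (U = ((-3 + 2)*((3 + 19/36)*4))/6 = (-127*4/36)/6 = (-1*127/9)/6 = (1/6)*(-127/9) = -127/54 ≈ -2.3519)
U*(s(x) - 35) = -127*(3 - 35)/54 = -127/54*(-32) = 2032/27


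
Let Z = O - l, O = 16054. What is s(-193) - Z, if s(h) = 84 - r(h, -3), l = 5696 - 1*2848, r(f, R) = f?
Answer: -12929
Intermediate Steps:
l = 2848 (l = 5696 - 2848 = 2848)
s(h) = 84 - h
Z = 13206 (Z = 16054 - 1*2848 = 16054 - 2848 = 13206)
s(-193) - Z = (84 - 1*(-193)) - 1*13206 = (84 + 193) - 13206 = 277 - 13206 = -12929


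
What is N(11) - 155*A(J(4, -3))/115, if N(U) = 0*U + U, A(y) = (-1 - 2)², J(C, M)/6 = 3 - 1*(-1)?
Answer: -26/23 ≈ -1.1304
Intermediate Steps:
J(C, M) = 24 (J(C, M) = 6*(3 - 1*(-1)) = 6*(3 + 1) = 6*4 = 24)
A(y) = 9 (A(y) = (-3)² = 9)
N(U) = U (N(U) = 0 + U = U)
N(11) - 155*A(J(4, -3))/115 = 11 - 1395/115 = 11 - 155*9/115 = 11 - 279/23 = -26/23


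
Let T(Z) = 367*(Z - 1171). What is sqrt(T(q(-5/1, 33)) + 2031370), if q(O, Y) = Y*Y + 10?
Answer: sqrt(2004946) ≈ 1416.0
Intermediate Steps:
q(O, Y) = 10 + Y**2 (q(O, Y) = Y**2 + 10 = 10 + Y**2)
T(Z) = -429757 + 367*Z (T(Z) = 367*(-1171 + Z) = -429757 + 367*Z)
sqrt(T(q(-5/1, 33)) + 2031370) = sqrt((-429757 + 367*(10 + 33**2)) + 2031370) = sqrt((-429757 + 367*(10 + 1089)) + 2031370) = sqrt((-429757 + 367*1099) + 2031370) = sqrt((-429757 + 403333) + 2031370) = sqrt(-26424 + 2031370) = sqrt(2004946)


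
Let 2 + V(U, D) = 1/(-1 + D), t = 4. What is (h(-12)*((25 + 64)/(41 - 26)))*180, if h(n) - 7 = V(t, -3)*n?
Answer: 36312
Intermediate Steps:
V(U, D) = -2 + 1/(-1 + D)
h(n) = 7 - 9*n/4 (h(n) = 7 + ((3 - 2*(-3))/(-1 - 3))*n = 7 + ((3 + 6)/(-4))*n = 7 + (-¼*9)*n = 7 - 9*n/4)
(h(-12)*((25 + 64)/(41 - 26)))*180 = ((7 - 9/4*(-12))*((25 + 64)/(41 - 26)))*180 = ((7 + 27)*(89/15))*180 = (34*(89*(1/15)))*180 = (34*(89/15))*180 = (3026/15)*180 = 36312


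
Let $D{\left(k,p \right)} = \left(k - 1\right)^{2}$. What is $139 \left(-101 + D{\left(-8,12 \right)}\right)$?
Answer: $-2780$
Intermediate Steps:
$D{\left(k,p \right)} = \left(-1 + k\right)^{2}$
$139 \left(-101 + D{\left(-8,12 \right)}\right) = 139 \left(-101 + \left(-1 - 8\right)^{2}\right) = 139 \left(-101 + \left(-9\right)^{2}\right) = 139 \left(-101 + 81\right) = 139 \left(-20\right) = -2780$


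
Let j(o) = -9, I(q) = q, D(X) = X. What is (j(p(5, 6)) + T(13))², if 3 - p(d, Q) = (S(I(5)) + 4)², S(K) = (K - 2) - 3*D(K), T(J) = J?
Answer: 16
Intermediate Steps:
S(K) = -2 - 2*K (S(K) = (K - 2) - 3*K = (-2 + K) - 3*K = -2 - 2*K)
p(d, Q) = -61 (p(d, Q) = 3 - ((-2 - 2*5) + 4)² = 3 - ((-2 - 10) + 4)² = 3 - (-12 + 4)² = 3 - 1*(-8)² = 3 - 1*64 = 3 - 64 = -61)
(j(p(5, 6)) + T(13))² = (-9 + 13)² = 4² = 16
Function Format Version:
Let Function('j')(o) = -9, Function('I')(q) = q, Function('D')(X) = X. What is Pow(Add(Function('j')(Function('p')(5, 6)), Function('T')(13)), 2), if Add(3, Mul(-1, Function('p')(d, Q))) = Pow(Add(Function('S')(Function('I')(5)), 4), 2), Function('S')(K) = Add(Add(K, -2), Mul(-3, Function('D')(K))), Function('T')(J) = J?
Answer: 16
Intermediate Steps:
Function('S')(K) = Add(-2, Mul(-2, K)) (Function('S')(K) = Add(Add(K, -2), Mul(-3, K)) = Add(Add(-2, K), Mul(-3, K)) = Add(-2, Mul(-2, K)))
Function('p')(d, Q) = -61 (Function('p')(d, Q) = Add(3, Mul(-1, Pow(Add(Add(-2, Mul(-2, 5)), 4), 2))) = Add(3, Mul(-1, Pow(Add(Add(-2, -10), 4), 2))) = Add(3, Mul(-1, Pow(Add(-12, 4), 2))) = Add(3, Mul(-1, Pow(-8, 2))) = Add(3, Mul(-1, 64)) = Add(3, -64) = -61)
Pow(Add(Function('j')(Function('p')(5, 6)), Function('T')(13)), 2) = Pow(Add(-9, 13), 2) = Pow(4, 2) = 16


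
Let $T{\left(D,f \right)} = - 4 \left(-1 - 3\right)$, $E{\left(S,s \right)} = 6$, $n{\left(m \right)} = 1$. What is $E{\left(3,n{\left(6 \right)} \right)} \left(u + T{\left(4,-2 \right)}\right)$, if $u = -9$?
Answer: $42$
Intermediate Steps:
$T{\left(D,f \right)} = 16$ ($T{\left(D,f \right)} = \left(-4\right) \left(-4\right) = 16$)
$E{\left(3,n{\left(6 \right)} \right)} \left(u + T{\left(4,-2 \right)}\right) = 6 \left(-9 + 16\right) = 6 \cdot 7 = 42$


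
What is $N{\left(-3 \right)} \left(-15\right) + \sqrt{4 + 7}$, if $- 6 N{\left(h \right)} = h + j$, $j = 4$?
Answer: $\frac{5}{2} + \sqrt{11} \approx 5.8166$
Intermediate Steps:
$N{\left(h \right)} = - \frac{2}{3} - \frac{h}{6}$ ($N{\left(h \right)} = - \frac{h + 4}{6} = - \frac{4 + h}{6} = - \frac{2}{3} - \frac{h}{6}$)
$N{\left(-3 \right)} \left(-15\right) + \sqrt{4 + 7} = \left(- \frac{2}{3} - - \frac{1}{2}\right) \left(-15\right) + \sqrt{4 + 7} = \left(- \frac{2}{3} + \frac{1}{2}\right) \left(-15\right) + \sqrt{11} = \left(- \frac{1}{6}\right) \left(-15\right) + \sqrt{11} = \frac{5}{2} + \sqrt{11}$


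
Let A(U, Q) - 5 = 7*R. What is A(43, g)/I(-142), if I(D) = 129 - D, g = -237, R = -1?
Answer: -2/271 ≈ -0.0073801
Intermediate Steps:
A(U, Q) = -2 (A(U, Q) = 5 + 7*(-1) = 5 - 7 = -2)
A(43, g)/I(-142) = -2/(129 - 1*(-142)) = -2/(129 + 142) = -2/271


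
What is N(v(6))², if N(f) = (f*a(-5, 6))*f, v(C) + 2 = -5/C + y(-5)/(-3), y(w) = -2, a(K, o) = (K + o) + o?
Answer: 1399489/1296 ≈ 1079.9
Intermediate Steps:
a(K, o) = K + 2*o
v(C) = -4/3 - 5/C (v(C) = -2 + (-5/C - 2/(-3)) = -2 + (-5/C - 2*(-⅓)) = -2 + (-5/C + ⅔) = -2 + (⅔ - 5/C) = -4/3 - 5/C)
N(f) = 7*f² (N(f) = (f*(-5 + 2*6))*f = (f*(-5 + 12))*f = (f*7)*f = (7*f)*f = 7*f²)
N(v(6))² = (7*(-4/3 - 5/6)²)² = (7*(-4/3 - 5*⅙)²)² = (7*(-4/3 - ⅚)²)² = (7*(-13/6)²)² = (7*(169/36))² = (1183/36)² = 1399489/1296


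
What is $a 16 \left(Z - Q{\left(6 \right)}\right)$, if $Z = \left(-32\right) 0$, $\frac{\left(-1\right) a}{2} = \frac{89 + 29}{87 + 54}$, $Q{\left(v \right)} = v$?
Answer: $\frac{7552}{47} \approx 160.68$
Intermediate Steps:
$a = - \frac{236}{141}$ ($a = - 2 \frac{89 + 29}{87 + 54} = - 2 \cdot \frac{118}{141} = - 2 \cdot 118 \cdot \frac{1}{141} = \left(-2\right) \frac{118}{141} = - \frac{236}{141} \approx -1.6738$)
$Z = 0$
$a 16 \left(Z - Q{\left(6 \right)}\right) = \left(- \frac{236}{141}\right) 16 \left(0 - 6\right) = - \frac{3776 \left(0 - 6\right)}{141} = \left(- \frac{3776}{141}\right) \left(-6\right) = \frac{7552}{47}$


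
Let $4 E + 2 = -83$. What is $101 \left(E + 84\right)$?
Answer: $\frac{25351}{4} \approx 6337.8$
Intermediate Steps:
$E = - \frac{85}{4}$ ($E = - \frac{1}{2} + \frac{1}{4} \left(-83\right) = - \frac{1}{2} - \frac{83}{4} = - \frac{85}{4} \approx -21.25$)
$101 \left(E + 84\right) = 101 \left(- \frac{85}{4} + 84\right) = 101 \cdot \frac{251}{4} = \frac{25351}{4}$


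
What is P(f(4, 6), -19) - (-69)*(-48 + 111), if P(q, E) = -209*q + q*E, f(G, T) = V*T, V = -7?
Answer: 13923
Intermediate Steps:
f(G, T) = -7*T
P(q, E) = -209*q + E*q
P(f(4, 6), -19) - (-69)*(-48 + 111) = (-7*6)*(-209 - 19) - (-69)*(-48 + 111) = -42*(-228) - (-69)*63 = 9576 - 1*(-4347) = 9576 + 4347 = 13923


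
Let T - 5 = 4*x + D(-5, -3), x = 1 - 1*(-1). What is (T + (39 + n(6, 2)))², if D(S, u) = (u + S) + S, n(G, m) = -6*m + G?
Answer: 1089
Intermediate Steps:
x = 2 (x = 1 + 1 = 2)
n(G, m) = G - 6*m
D(S, u) = u + 2*S (D(S, u) = (S + u) + S = u + 2*S)
T = 0 (T = 5 + (4*2 + (-3 + 2*(-5))) = 5 + (8 + (-3 - 10)) = 5 + (8 - 13) = 5 - 5 = 0)
(T + (39 + n(6, 2)))² = (0 + (39 + (6 - 6*2)))² = (0 + (39 + (6 - 12)))² = (0 + (39 - 6))² = (0 + 33)² = 33² = 1089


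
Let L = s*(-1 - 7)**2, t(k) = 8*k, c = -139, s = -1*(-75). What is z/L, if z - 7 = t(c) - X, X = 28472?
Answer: -9859/1600 ≈ -6.1619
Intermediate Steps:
s = 75
L = 4800 (L = 75*(-1 - 7)**2 = 75*(-8)**2 = 75*64 = 4800)
z = -29577 (z = 7 + (8*(-139) - 1*28472) = 7 + (-1112 - 28472) = 7 - 29584 = -29577)
z/L = -29577/4800 = -29577*1/4800 = -9859/1600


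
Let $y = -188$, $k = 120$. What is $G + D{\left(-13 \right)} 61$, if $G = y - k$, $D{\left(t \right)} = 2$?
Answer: $-186$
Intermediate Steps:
$G = -308$ ($G = -188 - 120 = -308$)
$G + D{\left(-13 \right)} 61 = -308 + 2 \cdot 61 = -308 + 122 = -186$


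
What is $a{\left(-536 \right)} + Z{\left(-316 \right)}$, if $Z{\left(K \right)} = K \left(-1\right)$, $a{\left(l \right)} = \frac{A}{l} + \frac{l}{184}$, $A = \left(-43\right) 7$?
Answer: $\frac{3866659}{12328} \approx 313.65$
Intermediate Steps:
$A = -301$
$a{\left(l \right)} = - \frac{301}{l} + \frac{l}{184}$
$Z{\left(K \right)} = - K$
$a{\left(-536 \right)} + Z{\left(-316 \right)} = \left(- \frac{301}{-536} + \frac{1}{184} \left(-536\right)\right) - -316 = \left(\left(-301\right) \left(- \frac{1}{536}\right) - \frac{67}{23}\right) + 316 = \left(\frac{301}{536} - \frac{67}{23}\right) + 316 = - \frac{28989}{12328} + 316 = \frac{3866659}{12328}$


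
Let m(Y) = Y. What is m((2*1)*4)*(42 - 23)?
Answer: 152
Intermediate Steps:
m((2*1)*4)*(42 - 23) = ((2*1)*4)*(42 - 23) = (2*4)*19 = 8*19 = 152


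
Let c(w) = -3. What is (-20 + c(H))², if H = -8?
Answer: 529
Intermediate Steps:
(-20 + c(H))² = (-20 - 3)² = (-23)² = 529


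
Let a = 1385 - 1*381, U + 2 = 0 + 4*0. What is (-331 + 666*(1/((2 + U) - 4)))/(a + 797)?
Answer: -995/3602 ≈ -0.27624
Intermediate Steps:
U = -2 (U = -2 + (0 + 4*0) = -2 + (0 + 0) = -2 + 0 = -2)
a = 1004 (a = 1385 - 381 = 1004)
(-331 + 666*(1/((2 + U) - 4)))/(a + 797) = (-331 + 666*(1/((2 - 2) - 4)))/(1004 + 797) = (-331 + 666*(1/(0 - 4)))/1801 = (-331 + 666*(1/(-4)))*(1/1801) = (-331 + 666*(1*(-1/4)))*(1/1801) = (-331 + 666*(-1/4))*(1/1801) = (-331 - 333/2)*(1/1801) = -995/2*1/1801 = -995/3602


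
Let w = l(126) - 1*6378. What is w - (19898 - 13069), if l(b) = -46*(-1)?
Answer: -13161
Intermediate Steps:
l(b) = 46
w = -6332 (w = 46 - 1*6378 = 46 - 6378 = -6332)
w - (19898 - 13069) = -6332 - (19898 - 13069) = -6332 - 1*6829 = -6332 - 6829 = -13161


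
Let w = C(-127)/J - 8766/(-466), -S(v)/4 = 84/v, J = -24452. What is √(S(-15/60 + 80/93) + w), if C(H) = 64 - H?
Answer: I*√222381576203454439243/646645366 ≈ 23.061*I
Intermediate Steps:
S(v) = -336/v
w = 107128613/5697316 (w = (64 - 1*(-127))/(-24452) - 8766/(-466) = (64 + 127)*(-1/24452) - 8766*(-1/466) = 191*(-1/24452) + 4383/233 = -191/24452 + 4383/233 = 107128613/5697316 ≈ 18.803)
√(S(-15/60 + 80/93) + w) = √(-336/(-15/60 + 80/93) + 107128613/5697316) = √(-336/(-15*1/60 + 80*(1/93)) + 107128613/5697316) = √(-336/(-¼ + 80/93) + 107128613/5697316) = √(-336/227/372 + 107128613/5697316) = √(-336*372/227 + 107128613/5697316) = √(-124992/227 + 107128613/5697316) = √(-687800726321/1293290732) = I*√222381576203454439243/646645366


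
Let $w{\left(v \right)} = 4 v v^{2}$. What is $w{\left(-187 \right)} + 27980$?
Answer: $-26128832$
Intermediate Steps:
$w{\left(v \right)} = 4 v^{3}$
$w{\left(-187 \right)} + 27980 = 4 \left(-187\right)^{3} + 27980 = 4 \left(-6539203\right) + 27980 = -26156812 + 27980 = -26128832$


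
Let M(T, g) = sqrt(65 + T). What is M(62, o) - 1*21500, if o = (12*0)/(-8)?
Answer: -21500 + sqrt(127) ≈ -21489.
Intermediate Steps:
o = 0 (o = 0*(-1/8) = 0)
M(62, o) - 1*21500 = sqrt(65 + 62) - 1*21500 = sqrt(127) - 21500 = -21500 + sqrt(127)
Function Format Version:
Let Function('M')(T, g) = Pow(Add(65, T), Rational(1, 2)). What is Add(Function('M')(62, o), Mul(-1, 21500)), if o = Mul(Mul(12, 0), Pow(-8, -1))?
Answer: Add(-21500, Pow(127, Rational(1, 2))) ≈ -21489.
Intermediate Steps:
o = 0 (o = Mul(0, Rational(-1, 8)) = 0)
Add(Function('M')(62, o), Mul(-1, 21500)) = Add(Pow(Add(65, 62), Rational(1, 2)), Mul(-1, 21500)) = Add(Pow(127, Rational(1, 2)), -21500) = Add(-21500, Pow(127, Rational(1, 2)))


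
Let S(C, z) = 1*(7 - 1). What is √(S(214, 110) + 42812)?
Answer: √42818 ≈ 206.93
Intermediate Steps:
S(C, z) = 6 (S(C, z) = 1*6 = 6)
√(S(214, 110) + 42812) = √(6 + 42812) = √42818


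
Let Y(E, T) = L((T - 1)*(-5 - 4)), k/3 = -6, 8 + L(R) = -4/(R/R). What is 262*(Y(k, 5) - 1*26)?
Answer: -9956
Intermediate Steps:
L(R) = -12 (L(R) = -8 - 4/(R/R) = -8 - 4/1 = -8 - 4*1 = -8 - 4 = -12)
k = -18 (k = 3*(-6) = -18)
Y(E, T) = -12
262*(Y(k, 5) - 1*26) = 262*(-12 - 1*26) = 262*(-12 - 26) = 262*(-38) = -9956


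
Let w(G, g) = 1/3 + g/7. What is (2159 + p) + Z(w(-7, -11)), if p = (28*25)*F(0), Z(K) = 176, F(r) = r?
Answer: 2335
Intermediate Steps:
w(G, g) = ⅓ + g/7 (w(G, g) = 1*(⅓) + g*(⅐) = ⅓ + g/7)
p = 0 (p = (28*25)*0 = 700*0 = 0)
(2159 + p) + Z(w(-7, -11)) = (2159 + 0) + 176 = 2159 + 176 = 2335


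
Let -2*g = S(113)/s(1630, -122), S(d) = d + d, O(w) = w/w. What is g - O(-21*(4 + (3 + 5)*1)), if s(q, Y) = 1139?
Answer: -1252/1139 ≈ -1.0992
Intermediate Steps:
O(w) = 1
S(d) = 2*d
g = -113/1139 (g = -2*113/(2*1139) = -113/1139 ≈ -0.099210)
g - O(-21*(4 + (3 + 5)*1)) = -113/1139 - 1*1 = -113/1139 - 1 = -1252/1139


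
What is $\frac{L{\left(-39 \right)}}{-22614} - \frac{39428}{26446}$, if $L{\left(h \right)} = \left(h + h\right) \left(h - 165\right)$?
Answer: $- \frac{109369462}{49837487} \approx -2.1945$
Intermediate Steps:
$L{\left(h \right)} = 2 h \left(-165 + h\right)$
$\frac{L{\left(-39 \right)}}{-22614} - \frac{39428}{26446} = \frac{2 \left(-39\right) \left(-165 - 39\right)}{-22614} - \frac{39428}{26446} = 2 \left(-39\right) \left(-204\right) \left(- \frac{1}{22614}\right) - \frac{19714}{13223} = 15912 \left(- \frac{1}{22614}\right) - \frac{19714}{13223} = - \frac{2652}{3769} - \frac{19714}{13223} = - \frac{109369462}{49837487}$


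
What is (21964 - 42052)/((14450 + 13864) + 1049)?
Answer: -20088/29363 ≈ -0.68413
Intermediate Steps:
(21964 - 42052)/((14450 + 13864) + 1049) = -20088/(28314 + 1049) = -20088/29363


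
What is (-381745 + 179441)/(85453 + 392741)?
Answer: -101152/239097 ≈ -0.42306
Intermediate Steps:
(-381745 + 179441)/(85453 + 392741) = -202304/478194 = -202304*1/478194 = -101152/239097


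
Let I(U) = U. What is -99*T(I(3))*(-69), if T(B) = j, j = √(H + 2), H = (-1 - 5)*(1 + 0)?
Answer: 13662*I ≈ 13662.0*I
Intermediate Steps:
H = -6 (H = -6*1 = -6)
j = 2*I (j = √(-6 + 2) = √(-4) = 2*I ≈ 2.0*I)
T(B) = 2*I
-99*T(I(3))*(-69) = -198*I*(-69) = 13662*I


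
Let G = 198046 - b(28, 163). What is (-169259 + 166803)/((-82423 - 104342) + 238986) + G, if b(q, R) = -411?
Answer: 10363620541/52221 ≈ 1.9846e+5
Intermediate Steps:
G = 198457 (G = 198046 - 1*(-411) = 198046 + 411 = 198457)
(-169259 + 166803)/((-82423 - 104342) + 238986) + G = (-169259 + 166803)/((-82423 - 104342) + 238986) + 198457 = -2456/(-186765 + 238986) + 198457 = -2456/52221 + 198457 = 10363620541/52221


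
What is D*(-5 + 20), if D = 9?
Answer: 135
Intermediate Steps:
D*(-5 + 20) = 9*(-5 + 20) = 9*15 = 135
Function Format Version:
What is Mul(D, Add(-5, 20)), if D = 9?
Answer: 135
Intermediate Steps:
Mul(D, Add(-5, 20)) = Mul(9, Add(-5, 20)) = Mul(9, 15) = 135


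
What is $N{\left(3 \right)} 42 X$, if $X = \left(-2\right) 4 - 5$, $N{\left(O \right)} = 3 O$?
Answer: $-4914$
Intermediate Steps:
$X = -13$ ($X = -8 - 5 = -13$)
$N{\left(3 \right)} 42 X = 3 \cdot 3 \cdot 42 \left(-13\right) = 9 \cdot 42 \left(-13\right) = 378 \left(-13\right) = -4914$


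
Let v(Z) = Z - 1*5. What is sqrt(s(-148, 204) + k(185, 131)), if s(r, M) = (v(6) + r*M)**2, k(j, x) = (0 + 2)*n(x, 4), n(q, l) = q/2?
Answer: 2*sqrt(227874153) ≈ 30191.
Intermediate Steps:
n(q, l) = q/2 (n(q, l) = q*(1/2) = q/2)
v(Z) = -5 + Z (v(Z) = Z - 5 = -5 + Z)
k(j, x) = x (k(j, x) = (0 + 2)*(x/2) = 2*(x/2) = x)
s(r, M) = (1 + M*r)**2 (s(r, M) = ((-5 + 6) + r*M)**2 = (1 + M*r)**2)
sqrt(s(-148, 204) + k(185, 131)) = sqrt((1 + 204*(-148))**2 + 131) = sqrt((1 - 30192)**2 + 131) = sqrt((-30191)**2 + 131) = sqrt(911496481 + 131) = sqrt(911496612) = 2*sqrt(227874153)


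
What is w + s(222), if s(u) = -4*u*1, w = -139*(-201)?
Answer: 27051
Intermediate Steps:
w = 27939
s(u) = -4*u
w + s(222) = 27939 - 4*222 = 27939 - 888 = 27051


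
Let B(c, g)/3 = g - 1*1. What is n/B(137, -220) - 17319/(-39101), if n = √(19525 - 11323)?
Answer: 17319/39101 - √8202/663 ≈ 0.30633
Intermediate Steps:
B(c, g) = -3 + 3*g (B(c, g) = 3*(g - 1*1) = 3*(g - 1) = 3*(-1 + g) = -3 + 3*g)
n = √8202 ≈ 90.565
n/B(137, -220) - 17319/(-39101) = √8202/(-3 + 3*(-220)) - 17319/(-39101) = √8202/(-3 - 660) - 17319*(-1/39101) = √8202/(-663) + 17319/39101 = √8202*(-1/663) + 17319/39101 = -√8202/663 + 17319/39101 = 17319/39101 - √8202/663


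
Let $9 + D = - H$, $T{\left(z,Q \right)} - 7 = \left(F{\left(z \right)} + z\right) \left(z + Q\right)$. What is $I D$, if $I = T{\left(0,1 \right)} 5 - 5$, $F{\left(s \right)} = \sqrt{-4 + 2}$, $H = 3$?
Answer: $-360 - 60 i \sqrt{2} \approx -360.0 - 84.853 i$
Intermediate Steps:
$F{\left(s \right)} = i \sqrt{2}$ ($F{\left(s \right)} = \sqrt{-2} = i \sqrt{2}$)
$T{\left(z,Q \right)} = 7 + \left(Q + z\right) \left(z + i \sqrt{2}\right)$ ($T{\left(z,Q \right)} = 7 + \left(i \sqrt{2} + z\right) \left(z + Q\right) = 7 + \left(z + i \sqrt{2}\right) \left(Q + z\right) = 7 + \left(Q + z\right) \left(z + i \sqrt{2}\right)$)
$D = -12$ ($D = -9 - 3 = -12$)
$I = 30 + 5 i \sqrt{2}$ ($I = \left(7 + 0^{2} + 1 \cdot 0 + i 1 \sqrt{2} + i 0 \sqrt{2}\right) 5 - 5 = \left(7 + 0 + 0 + i \sqrt{2} + 0\right) 5 - 5 = \left(7 + i \sqrt{2}\right) 5 - 5 = \left(35 + 5 i \sqrt{2}\right) - 5 = 30 + 5 i \sqrt{2} \approx 30.0 + 7.0711 i$)
$I D = \left(30 + 5 i \sqrt{2}\right) \left(-12\right) = -360 - 60 i \sqrt{2}$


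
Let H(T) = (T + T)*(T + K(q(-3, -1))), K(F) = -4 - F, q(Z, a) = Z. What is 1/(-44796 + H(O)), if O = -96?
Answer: -1/26172 ≈ -3.8209e-5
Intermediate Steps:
H(T) = 2*T*(-1 + T) (H(T) = (T + T)*(T + (-4 - 1*(-3))) = (2*T)*(T + (-4 + 3)) = (2*T)*(T - 1) = (2*T)*(-1 + T) = 2*T*(-1 + T))
1/(-44796 + H(O)) = 1/(-44796 + 2*(-96)*(-1 - 96)) = 1/(-44796 + 2*(-96)*(-97)) = 1/(-44796 + 18624) = 1/(-26172) = -1/26172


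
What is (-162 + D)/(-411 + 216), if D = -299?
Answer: 461/195 ≈ 2.3641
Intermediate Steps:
(-162 + D)/(-411 + 216) = (-162 - 299)/(-411 + 216) = -461/(-195) = -461*(-1/195) = 461/195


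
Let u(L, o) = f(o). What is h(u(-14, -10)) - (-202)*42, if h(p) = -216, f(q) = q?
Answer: 8268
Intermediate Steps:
u(L, o) = o
h(u(-14, -10)) - (-202)*42 = -216 - (-202)*42 = -216 - 1*(-8484) = -216 + 8484 = 8268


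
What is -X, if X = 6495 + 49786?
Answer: -56281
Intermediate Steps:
X = 56281
-X = -1*56281 = -56281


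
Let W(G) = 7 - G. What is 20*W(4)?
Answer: 60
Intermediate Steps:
20*W(4) = 20*(7 - 1*4) = 20*(7 - 4) = 20*3 = 60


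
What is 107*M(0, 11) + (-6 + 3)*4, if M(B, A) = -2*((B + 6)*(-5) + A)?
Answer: 4054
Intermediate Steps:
M(B, A) = 60 - 2*A + 10*B (M(B, A) = -2*((6 + B)*(-5) + A) = -2*((-30 - 5*B) + A) = -2*(-30 + A - 5*B) = 60 - 2*A + 10*B)
107*M(0, 11) + (-6 + 3)*4 = 107*(60 - 2*11 + 10*0) + (-6 + 3)*4 = 107*(60 - 22 + 0) - 3*4 = 107*38 - 12 = 4066 - 12 = 4054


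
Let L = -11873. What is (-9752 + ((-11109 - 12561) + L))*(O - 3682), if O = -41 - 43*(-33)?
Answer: 104359680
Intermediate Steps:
O = 1378 (O = -41 + 1419 = 1378)
(-9752 + ((-11109 - 12561) + L))*(O - 3682) = (-9752 + ((-11109 - 12561) - 11873))*(1378 - 3682) = (-9752 + (-23670 - 11873))*(-2304) = (-9752 - 35543)*(-2304) = -45295*(-2304) = 104359680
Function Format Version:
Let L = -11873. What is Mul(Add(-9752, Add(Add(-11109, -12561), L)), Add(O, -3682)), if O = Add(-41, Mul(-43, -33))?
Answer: 104359680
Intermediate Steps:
O = 1378 (O = Add(-41, 1419) = 1378)
Mul(Add(-9752, Add(Add(-11109, -12561), L)), Add(O, -3682)) = Mul(Add(-9752, Add(Add(-11109, -12561), -11873)), Add(1378, -3682)) = Mul(Add(-9752, Add(-23670, -11873)), -2304) = Mul(Add(-9752, -35543), -2304) = Mul(-45295, -2304) = 104359680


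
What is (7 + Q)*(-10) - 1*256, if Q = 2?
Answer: -346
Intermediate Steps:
(7 + Q)*(-10) - 1*256 = (7 + 2)*(-10) - 1*256 = 9*(-10) - 256 = -90 - 256 = -346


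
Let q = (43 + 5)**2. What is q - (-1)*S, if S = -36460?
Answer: -34156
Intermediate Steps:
q = 2304 (q = 48**2 = 2304)
q - (-1)*S = 2304 - (-1)*(-36460) = 2304 - 1*36460 = 2304 - 36460 = -34156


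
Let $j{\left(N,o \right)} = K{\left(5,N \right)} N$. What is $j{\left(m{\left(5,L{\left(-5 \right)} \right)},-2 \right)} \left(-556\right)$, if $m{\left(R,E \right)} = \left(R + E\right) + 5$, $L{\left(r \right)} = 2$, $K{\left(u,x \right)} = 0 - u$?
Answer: $33360$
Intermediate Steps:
$K{\left(u,x \right)} = - u$
$m{\left(R,E \right)} = 5 + E + R$ ($m{\left(R,E \right)} = \left(E + R\right) + 5 = 5 + E + R$)
$j{\left(N,o \right)} = - 5 N$ ($j{\left(N,o \right)} = \left(-1\right) 5 N = - 5 N$)
$j{\left(m{\left(5,L{\left(-5 \right)} \right)},-2 \right)} \left(-556\right) = - 5 \left(5 + 2 + 5\right) \left(-556\right) = \left(-5\right) 12 \left(-556\right) = \left(-60\right) \left(-556\right) = 33360$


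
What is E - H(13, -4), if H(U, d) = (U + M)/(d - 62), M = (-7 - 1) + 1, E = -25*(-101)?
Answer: 27776/11 ≈ 2525.1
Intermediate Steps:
E = 2525
M = -7 (M = -8 + 1 = -7)
H(U, d) = (-7 + U)/(-62 + d) (H(U, d) = (U - 7)/(d - 62) = (-7 + U)/(-62 + d))
E - H(13, -4) = 2525 - (-7 + 13)/(-62 - 4) = 2525 - 6/(-66) = 2525 - (-1)*6/66 = 2525 - 1*(-1/11) = 2525 + 1/11 = 27776/11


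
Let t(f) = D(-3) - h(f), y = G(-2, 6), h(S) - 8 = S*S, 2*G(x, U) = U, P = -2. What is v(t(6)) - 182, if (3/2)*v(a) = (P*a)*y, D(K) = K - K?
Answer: -6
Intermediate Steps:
G(x, U) = U/2
h(S) = 8 + S² (h(S) = 8 + S*S = 8 + S²)
y = 3 (y = (½)*6 = 3)
D(K) = 0
t(f) = -8 - f² (t(f) = 0 - (8 + f²) = 0 + (-8 - f²) = -8 - f²)
v(a) = -4*a (v(a) = 2*(-2*a*3)/3 = 2*(-6*a)/3 = -4*a)
v(t(6)) - 182 = -4*(-8 - 1*6²) - 182 = -4*(-8 - 1*36) - 182 = -4*(-8 - 36) - 182 = -4*(-44) - 182 = 176 - 182 = -6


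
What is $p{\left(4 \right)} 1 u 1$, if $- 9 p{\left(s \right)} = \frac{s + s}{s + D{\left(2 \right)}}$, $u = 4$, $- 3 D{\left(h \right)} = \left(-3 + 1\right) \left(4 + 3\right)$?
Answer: $- \frac{16}{39} \approx -0.41026$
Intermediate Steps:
$D{\left(h \right)} = \frac{14}{3}$ ($D{\left(h \right)} = - \frac{\left(-3 + 1\right) \left(4 + 3\right)}{3} = - \frac{\left(-2\right) 7}{3} = \left(- \frac{1}{3}\right) \left(-14\right) = \frac{14}{3}$)
$p{\left(s \right)} = - \frac{2 s}{9 \left(\frac{14}{3} + s\right)}$ ($p{\left(s \right)} = - \frac{\left(s + s\right) \frac{1}{s + \frac{14}{3}}}{9} = - \frac{2 s \frac{1}{\frac{14}{3} + s}}{9} = - \frac{2 s}{9 \left(\frac{14}{3} + s\right)}$)
$p{\left(4 \right)} 1 u 1 = \left(-2\right) 4 \frac{1}{42 + 9 \cdot 4} \cdot 1 \cdot 4 \cdot 1 = \left(-2\right) 4 \frac{1}{42 + 36} \cdot 4 \cdot 1 = \left(-2\right) 4 \cdot \frac{1}{78} \cdot 4 = \left(- \frac{4}{39}\right) 4 = - \frac{16}{39}$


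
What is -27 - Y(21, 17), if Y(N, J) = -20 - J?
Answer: 10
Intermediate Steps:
-27 - Y(21, 17) = -27 - (-20 - 1*17) = -27 - (-20 - 17) = -27 - 1*(-37) = -27 + 37 = 10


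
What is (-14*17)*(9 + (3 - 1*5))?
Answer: -1666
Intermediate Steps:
(-14*17)*(9 + (3 - 1*5)) = -238*(9 + (3 - 5)) = -238*(9 - 2) = -238*7 = -1666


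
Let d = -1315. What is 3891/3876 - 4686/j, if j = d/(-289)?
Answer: -1747990613/1698980 ≈ -1028.8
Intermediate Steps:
j = 1315/289 (j = -1315/(-289) = -1315*(-1/289) = 1315/289 ≈ 4.5502)
3891/3876 - 4686/j = 3891/3876 - 4686/1315/289 = 3891*(1/3876) - 4686*289/1315 = 1297/1292 - 1354254/1315 = -1747990613/1698980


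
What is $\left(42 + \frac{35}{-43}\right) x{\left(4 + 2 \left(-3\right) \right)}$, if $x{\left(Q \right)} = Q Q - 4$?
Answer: $0$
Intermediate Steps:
$x{\left(Q \right)} = -4 + Q^{2}$ ($x{\left(Q \right)} = Q^{2} - 4 = -4 + Q^{2}$)
$\left(42 + \frac{35}{-43}\right) x{\left(4 + 2 \left(-3\right) \right)} = \left(42 + \frac{35}{-43}\right) \left(-4 + \left(4 + 2 \left(-3\right)\right)^{2}\right) = \left(42 + 35 \left(- \frac{1}{43}\right)\right) \left(-4 + \left(4 - 6\right)^{2}\right) = \left(42 - \frac{35}{43}\right) \left(-4 + \left(-2\right)^{2}\right) = \frac{1771 \left(-4 + 4\right)}{43} = \frac{1771}{43} \cdot 0 = 0$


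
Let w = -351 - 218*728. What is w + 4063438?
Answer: 3904383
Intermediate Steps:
w = -159055 (w = -351 - 158704 = -159055)
w + 4063438 = -159055 + 4063438 = 3904383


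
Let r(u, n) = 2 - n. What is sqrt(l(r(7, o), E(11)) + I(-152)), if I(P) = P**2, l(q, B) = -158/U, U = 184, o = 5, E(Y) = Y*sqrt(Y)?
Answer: sqrt(48886247)/46 ≈ 152.00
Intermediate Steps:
E(Y) = Y**(3/2)
l(q, B) = -79/92 (l(q, B) = -158/184 = -158*1/184 = -79/92)
sqrt(l(r(7, o), E(11)) + I(-152)) = sqrt(-79/92 + (-152)**2) = sqrt(-79/92 + 23104) = sqrt(2125489/92) = sqrt(48886247)/46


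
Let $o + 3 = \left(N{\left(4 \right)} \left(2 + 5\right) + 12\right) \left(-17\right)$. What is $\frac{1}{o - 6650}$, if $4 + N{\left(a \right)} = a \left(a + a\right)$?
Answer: $- \frac{1}{10189} \approx -9.8145 \cdot 10^{-5}$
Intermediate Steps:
$N{\left(a \right)} = -4 + 2 a^{2}$ ($N{\left(a \right)} = -4 + a \left(a + a\right) = -4 + a 2 a = -4 + 2 a^{2}$)
$o = -3539$ ($o = -3 + \left(\left(-4 + 2 \cdot 4^{2}\right) \left(2 + 5\right) + 12\right) \left(-17\right) = -3 + \left(\left(-4 + 2 \cdot 16\right) 7 + 12\right) \left(-17\right) = -3 + \left(\left(-4 + 32\right) 7 + 12\right) \left(-17\right) = -3 + \left(28 \cdot 7 + 12\right) \left(-17\right) = -3 + \left(196 + 12\right) \left(-17\right) = -3 + 208 \left(-17\right) = -3 - 3536 = -3539$)
$\frac{1}{o - 6650} = \frac{1}{-3539 - 6650} = \frac{1}{-10189} = - \frac{1}{10189}$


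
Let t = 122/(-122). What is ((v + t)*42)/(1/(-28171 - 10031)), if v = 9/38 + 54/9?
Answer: -159646158/19 ≈ -8.4024e+6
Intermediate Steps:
t = -1 (t = 122*(-1/122) = -1)
v = 237/38 (v = 9*(1/38) + 54*(⅑) = 9/38 + 6 = 237/38 ≈ 6.2368)
((v + t)*42)/(1/(-28171 - 10031)) = ((237/38 - 1)*42)/(1/(-28171 - 10031)) = ((199/38)*42)/(1/(-38202)) = 4179/(19*(-1/38202)) = (4179/19)*(-38202) = -159646158/19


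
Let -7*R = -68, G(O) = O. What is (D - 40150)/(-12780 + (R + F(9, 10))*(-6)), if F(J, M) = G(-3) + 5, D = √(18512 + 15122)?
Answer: 140525/44976 - 7*√33634/89952 ≈ 3.1102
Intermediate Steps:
D = √33634 ≈ 183.40
R = 68/7 (R = -⅐*(-68) = 68/7 ≈ 9.7143)
F(J, M) = 2 (F(J, M) = -3 + 5 = 2)
(D - 40150)/(-12780 + (R + F(9, 10))*(-6)) = (√33634 - 40150)/(-12780 + (68/7 + 2)*(-6)) = (-40150 + √33634)/(-12780 + (82/7)*(-6)) = (-40150 + √33634)/(-12780 - 492/7) = (-40150 + √33634)/(-89952/7) = (-40150 + √33634)*(-7/89952) = 140525/44976 - 7*√33634/89952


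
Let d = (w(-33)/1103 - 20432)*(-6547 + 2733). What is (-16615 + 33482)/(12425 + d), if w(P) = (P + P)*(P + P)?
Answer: 18604301/85951286735 ≈ 0.00021645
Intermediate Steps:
w(P) = 4*P² (w(P) = (2*P)*(2*P) = 4*P²)
d = 85937581960/1103 (d = ((4*(-33)²)/1103 - 20432)*(-6547 + 2733) = ((4*1089)*(1/1103) - 20432)*(-3814) = (4356*(1/1103) - 20432)*(-3814) = (4356/1103 - 20432)*(-3814) = -22532140/1103*(-3814) = 85937581960/1103 ≈ 7.7913e+7)
(-16615 + 33482)/(12425 + d) = (-16615 + 33482)/(12425 + 85937581960/1103) = 16867/(85951286735/1103) = 16867*(1103/85951286735) = 18604301/85951286735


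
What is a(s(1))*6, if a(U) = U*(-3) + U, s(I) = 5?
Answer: -60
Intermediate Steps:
a(U) = -2*U (a(U) = -3*U + U = -2*U)
a(s(1))*6 = -2*5*6 = -10*6 = -60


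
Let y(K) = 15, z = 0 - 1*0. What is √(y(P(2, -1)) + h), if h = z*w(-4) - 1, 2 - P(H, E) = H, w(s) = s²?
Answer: √14 ≈ 3.7417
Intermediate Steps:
z = 0 (z = 0 + 0 = 0)
P(H, E) = 2 - H
h = -1 (h = 0*(-4)² - 1 = 0*16 - 1 = 0 - 1 = -1)
√(y(P(2, -1)) + h) = √(15 - 1) = √14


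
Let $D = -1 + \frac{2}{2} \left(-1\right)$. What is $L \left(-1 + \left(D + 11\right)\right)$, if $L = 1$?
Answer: $8$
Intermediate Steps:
$D = -2$ ($D = -1 + 2 \cdot \frac{1}{2} \left(-1\right) = -1 + 1 \left(-1\right) = -1 - 1 = -2$)
$L \left(-1 + \left(D + 11\right)\right) = 1 \left(-1 + \left(-2 + 11\right)\right) = 1 \left(-1 + 9\right) = 1 \cdot 8 = 8$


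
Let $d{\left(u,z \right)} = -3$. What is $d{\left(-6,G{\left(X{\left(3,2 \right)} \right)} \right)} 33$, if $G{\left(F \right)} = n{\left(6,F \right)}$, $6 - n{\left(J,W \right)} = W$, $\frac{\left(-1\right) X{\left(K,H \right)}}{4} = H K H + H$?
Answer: $-99$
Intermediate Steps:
$X{\left(K,H \right)} = - 4 H - 4 K H^{2}$ ($X{\left(K,H \right)} = - 4 \left(H K H + H\right) = - 4 \left(K H^{2} + H\right) = - 4 \left(H + K H^{2}\right) = - 4 H - 4 K H^{2}$)
$n{\left(J,W \right)} = 6 - W$
$G{\left(F \right)} = 6 - F$
$d{\left(-6,G{\left(X{\left(3,2 \right)} \right)} \right)} 33 = \left(-3\right) 33 = -99$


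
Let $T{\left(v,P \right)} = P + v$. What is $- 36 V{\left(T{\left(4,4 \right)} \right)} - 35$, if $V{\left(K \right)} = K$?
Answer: $-323$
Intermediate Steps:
$- 36 V{\left(T{\left(4,4 \right)} \right)} - 35 = - 36 \left(4 + 4\right) - 35 = \left(-36\right) 8 - 35 = -288 - 35 = -323$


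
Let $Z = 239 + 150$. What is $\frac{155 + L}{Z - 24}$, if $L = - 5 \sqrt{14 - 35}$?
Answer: $\frac{31}{73} - \frac{i \sqrt{21}}{73} \approx 0.42466 - 0.062775 i$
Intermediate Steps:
$Z = 389$
$L = - 5 i \sqrt{21}$ ($L = - 5 \sqrt{-21} = - 5 i \sqrt{21} \approx - 22.913 i$)
$\frac{155 + L}{Z - 24} = \frac{155 - 5 i \sqrt{21}}{389 - 24} = \frac{155 - 5 i \sqrt{21}}{365} = \left(155 - 5 i \sqrt{21}\right) \frac{1}{365} = \frac{31}{73} - \frac{i \sqrt{21}}{73}$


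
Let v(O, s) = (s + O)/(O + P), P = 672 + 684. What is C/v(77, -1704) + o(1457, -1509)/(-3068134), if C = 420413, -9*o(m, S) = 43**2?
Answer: -16635626456245451/44926686162 ≈ -3.7028e+5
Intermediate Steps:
o(m, S) = -1849/9 (o(m, S) = -1/9*43**2 = -1/9*1849 = -1849/9)
P = 1356
v(O, s) = (O + s)/(1356 + O) (v(O, s) = (s + O)/(O + 1356) = (O + s)/(1356 + O))
C/v(77, -1704) + o(1457, -1509)/(-3068134) = 420413/(((77 - 1704)/(1356 + 77))) - 1849/9/(-3068134) = 420413/((-1627/1433)) - 1849/9*(-1/3068134) = 420413/(((1/1433)*(-1627))) + 1849/27613206 = 420413/(-1627/1433) + 1849/27613206 = 420413*(-1433/1627) + 1849/27613206 = -602451829/1627 + 1849/27613206 = -16635626456245451/44926686162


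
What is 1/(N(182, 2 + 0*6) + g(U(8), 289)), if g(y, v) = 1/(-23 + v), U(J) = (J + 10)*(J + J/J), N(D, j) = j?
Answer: 266/533 ≈ 0.49906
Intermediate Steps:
U(J) = (1 + J)*(10 + J) (U(J) = (10 + J)*(J + 1) = (10 + J)*(1 + J) = (1 + J)*(10 + J))
1/(N(182, 2 + 0*6) + g(U(8), 289)) = 1/((2 + 0*6) + 1/(-23 + 289)) = 1/((2 + 0) + 1/266) = 1/(2 + 1/266) = 1/(533/266) = 266/533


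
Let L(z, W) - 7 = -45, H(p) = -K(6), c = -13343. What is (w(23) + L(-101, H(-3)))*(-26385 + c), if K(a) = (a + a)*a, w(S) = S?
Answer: 595920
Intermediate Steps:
K(a) = 2*a² (K(a) = (2*a)*a = 2*a²)
H(p) = -72 (H(p) = -2*6² = -2*36 = -1*72 = -72)
L(z, W) = -38 (L(z, W) = 7 - 45 = -38)
(w(23) + L(-101, H(-3)))*(-26385 + c) = (23 - 38)*(-26385 - 13343) = -15*(-39728) = 595920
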